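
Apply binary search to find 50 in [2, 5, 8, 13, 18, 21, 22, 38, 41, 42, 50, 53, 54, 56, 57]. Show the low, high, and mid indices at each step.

Binary search for 50 in [2, 5, 8, 13, 18, 21, 22, 38, 41, 42, 50, 53, 54, 56, 57]:

lo=0, hi=14, mid=7, arr[mid]=38 -> 38 < 50, search right half
lo=8, hi=14, mid=11, arr[mid]=53 -> 53 > 50, search left half
lo=8, hi=10, mid=9, arr[mid]=42 -> 42 < 50, search right half
lo=10, hi=10, mid=10, arr[mid]=50 -> Found target at index 10!

Binary search finds 50 at index 10 after 4 comparisons. The search repeatedly halves the search space by comparing with the middle element.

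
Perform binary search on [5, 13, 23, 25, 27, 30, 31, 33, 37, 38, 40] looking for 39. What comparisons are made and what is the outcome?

Binary search for 39 in [5, 13, 23, 25, 27, 30, 31, 33, 37, 38, 40]:

lo=0, hi=10, mid=5, arr[mid]=30 -> 30 < 39, search right half
lo=6, hi=10, mid=8, arr[mid]=37 -> 37 < 39, search right half
lo=9, hi=10, mid=9, arr[mid]=38 -> 38 < 39, search right half
lo=10, hi=10, mid=10, arr[mid]=40 -> 40 > 39, search left half
lo=10 > hi=9, target 39 not found

Binary search determines that 39 is not in the array after 4 comparisons. The search space was exhausted without finding the target.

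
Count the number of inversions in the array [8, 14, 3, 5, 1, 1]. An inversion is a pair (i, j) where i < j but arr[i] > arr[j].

Finding inversions in [8, 14, 3, 5, 1, 1]:

(0, 2): arr[0]=8 > arr[2]=3
(0, 3): arr[0]=8 > arr[3]=5
(0, 4): arr[0]=8 > arr[4]=1
(0, 5): arr[0]=8 > arr[5]=1
(1, 2): arr[1]=14 > arr[2]=3
(1, 3): arr[1]=14 > arr[3]=5
(1, 4): arr[1]=14 > arr[4]=1
(1, 5): arr[1]=14 > arr[5]=1
(2, 4): arr[2]=3 > arr[4]=1
(2, 5): arr[2]=3 > arr[5]=1
(3, 4): arr[3]=5 > arr[4]=1
(3, 5): arr[3]=5 > arr[5]=1

Total inversions: 12

The array has 12 inversion(s): (0,2), (0,3), (0,4), (0,5), (1,2), (1,3), (1,4), (1,5), (2,4), (2,5), (3,4), (3,5). Each pair (i,j) satisfies i < j and arr[i] > arr[j].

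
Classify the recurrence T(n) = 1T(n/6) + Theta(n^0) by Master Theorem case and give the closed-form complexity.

Master Theorem for T(n) = 1T(n/6) + O(n^0):

a = 1, b = 6, c = 0
log_b(a) = log_6(1) = 0.0000

Case 2: c = 0 = log_6(1) = 0.0000
T(n) = O(n^0 log n) = O(log n)

For T(n) = 1T(n/6) + O(n^0): log_6(1) = 0.0000. This is Case 2 of the Master Theorem (c = log_b(a), equal work at all levels), giving O(log n).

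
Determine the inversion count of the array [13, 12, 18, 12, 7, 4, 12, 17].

Finding inversions in [13, 12, 18, 12, 7, 4, 12, 17]:

(0, 1): arr[0]=13 > arr[1]=12
(0, 3): arr[0]=13 > arr[3]=12
(0, 4): arr[0]=13 > arr[4]=7
(0, 5): arr[0]=13 > arr[5]=4
(0, 6): arr[0]=13 > arr[6]=12
(1, 4): arr[1]=12 > arr[4]=7
(1, 5): arr[1]=12 > arr[5]=4
(2, 3): arr[2]=18 > arr[3]=12
(2, 4): arr[2]=18 > arr[4]=7
(2, 5): arr[2]=18 > arr[5]=4
(2, 6): arr[2]=18 > arr[6]=12
(2, 7): arr[2]=18 > arr[7]=17
(3, 4): arr[3]=12 > arr[4]=7
(3, 5): arr[3]=12 > arr[5]=4
(4, 5): arr[4]=7 > arr[5]=4

Total inversions: 15

The array has 15 inversion(s): (0,1), (0,3), (0,4), (0,5), (0,6), (1,4), (1,5), (2,3), (2,4), (2,5), (2,6), (2,7), (3,4), (3,5), (4,5). Each pair (i,j) satisfies i < j and arr[i] > arr[j].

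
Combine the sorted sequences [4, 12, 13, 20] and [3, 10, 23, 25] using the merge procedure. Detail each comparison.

Merging process:

Compare 4 vs 3: take 3 from right. Merged: [3]
Compare 4 vs 10: take 4 from left. Merged: [3, 4]
Compare 12 vs 10: take 10 from right. Merged: [3, 4, 10]
Compare 12 vs 23: take 12 from left. Merged: [3, 4, 10, 12]
Compare 13 vs 23: take 13 from left. Merged: [3, 4, 10, 12, 13]
Compare 20 vs 23: take 20 from left. Merged: [3, 4, 10, 12, 13, 20]
Append remaining from right: [23, 25]. Merged: [3, 4, 10, 12, 13, 20, 23, 25]

Final merged array: [3, 4, 10, 12, 13, 20, 23, 25]
Total comparisons: 6

The merged array is [3, 4, 10, 12, 13, 20, 23, 25], requiring 6 comparisons. The merge step runs in O(n) time where n is the total number of elements.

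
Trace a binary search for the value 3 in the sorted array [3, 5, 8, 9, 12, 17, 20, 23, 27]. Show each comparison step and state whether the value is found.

Binary search for 3 in [3, 5, 8, 9, 12, 17, 20, 23, 27]:

lo=0, hi=8, mid=4, arr[mid]=12 -> 12 > 3, search left half
lo=0, hi=3, mid=1, arr[mid]=5 -> 5 > 3, search left half
lo=0, hi=0, mid=0, arr[mid]=3 -> Found target at index 0!

Binary search finds 3 at index 0 after 3 comparisons. The search repeatedly halves the search space by comparing with the middle element.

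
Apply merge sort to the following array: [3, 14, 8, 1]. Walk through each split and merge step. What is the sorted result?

Merge sort trace:

Split: [3, 14, 8, 1] -> [3, 14] and [8, 1]
  Split: [3, 14] -> [3] and [14]
  Merge: [3] + [14] -> [3, 14]
  Split: [8, 1] -> [8] and [1]
  Merge: [8] + [1] -> [1, 8]
Merge: [3, 14] + [1, 8] -> [1, 3, 8, 14]

Final sorted array: [1, 3, 8, 14]

The merge sort proceeds by recursively splitting the array and merging sorted halves.
After all merges, the sorted array is [1, 3, 8, 14].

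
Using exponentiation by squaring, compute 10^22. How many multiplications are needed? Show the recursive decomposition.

Computing 10^22 by squaring (build up from 10^1; each line after the first costs one multiplication):

10^1 = 10
10^2 = (10^1)^2 = 10^2 = 100
10^4 = (10^2)^2 = 100^2 = 10000
10^5 = 10 * 10^4 = 10 * 10000 = 100000
10^10 = (10^5)^2 = 100000^2 = 10000000000
10^11 = 10 * 10^10 = 10 * 10000000000 = 100000000000
10^22 = (10^11)^2 = 100000000000^2 = 10000000000000000000000

Result: 10000000000000000000000
Multiplications needed: 6 (6 lines after 10^1)

10^22 = 10000000000000000000000. Using exponentiation by squaring, this requires 6 multiplications. The key idea: if the exponent is even, square the half-power; if odd, multiply by the base once.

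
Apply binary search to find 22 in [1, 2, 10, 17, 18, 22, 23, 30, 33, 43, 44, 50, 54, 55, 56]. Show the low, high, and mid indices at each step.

Binary search for 22 in [1, 2, 10, 17, 18, 22, 23, 30, 33, 43, 44, 50, 54, 55, 56]:

lo=0, hi=14, mid=7, arr[mid]=30 -> 30 > 22, search left half
lo=0, hi=6, mid=3, arr[mid]=17 -> 17 < 22, search right half
lo=4, hi=6, mid=5, arr[mid]=22 -> Found target at index 5!

Binary search finds 22 at index 5 after 3 comparisons. The search repeatedly halves the search space by comparing with the middle element.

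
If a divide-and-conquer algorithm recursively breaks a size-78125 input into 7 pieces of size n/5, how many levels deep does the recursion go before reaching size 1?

For divide and conquer with division factor 5:

Problem sizes at each level:
Level 0: 78125
Level 1: 15625
Level 2: 3125
Level 3: 625
Level 4: 125
Level 5: 25
Level 6: 5
Level 7: 1

The root is level 0 and the size-1 base case is level 7 (the tree spans levels 0 through 7, i.e. 8 levels counting the root), so the depth is the number of divisions: log_5(78125) = 7

The recursion tree depth is log_5(78125) = 7. At each level, the problem size is divided by 5, so it takes 7 divisions to reduce to a base case of size 1. The algorithm makes 7 recursive calls at each level.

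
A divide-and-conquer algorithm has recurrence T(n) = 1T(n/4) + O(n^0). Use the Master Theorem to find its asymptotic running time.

Master Theorem for T(n) = 1T(n/4) + O(n^0):

a = 1, b = 4, c = 0
log_b(a) = log_4(1) = 0.0000

Case 2: c = 0 = log_4(1) = 0.0000
T(n) = O(n^0 log n) = O(log n)

For T(n) = 1T(n/4) + O(n^0): log_4(1) = 0.0000. This is Case 2 of the Master Theorem (c = log_b(a), equal work at all levels), giving O(log n).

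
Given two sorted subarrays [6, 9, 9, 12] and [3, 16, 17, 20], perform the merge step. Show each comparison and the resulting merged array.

Merging process:

Compare 6 vs 3: take 3 from right. Merged: [3]
Compare 6 vs 16: take 6 from left. Merged: [3, 6]
Compare 9 vs 16: take 9 from left. Merged: [3, 6, 9]
Compare 9 vs 16: take 9 from left. Merged: [3, 6, 9, 9]
Compare 12 vs 16: take 12 from left. Merged: [3, 6, 9, 9, 12]
Append remaining from right: [16, 17, 20]. Merged: [3, 6, 9, 9, 12, 16, 17, 20]

Final merged array: [3, 6, 9, 9, 12, 16, 17, 20]
Total comparisons: 5

The merged array is [3, 6, 9, 9, 12, 16, 17, 20], requiring 5 comparisons. The merge step runs in O(n) time where n is the total number of elements.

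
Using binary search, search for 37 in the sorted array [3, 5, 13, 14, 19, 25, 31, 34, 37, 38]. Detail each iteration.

Binary search for 37 in [3, 5, 13, 14, 19, 25, 31, 34, 37, 38]:

lo=0, hi=9, mid=4, arr[mid]=19 -> 19 < 37, search right half
lo=5, hi=9, mid=7, arr[mid]=34 -> 34 < 37, search right half
lo=8, hi=9, mid=8, arr[mid]=37 -> Found target at index 8!

Binary search finds 37 at index 8 after 3 comparisons. The search repeatedly halves the search space by comparing with the middle element.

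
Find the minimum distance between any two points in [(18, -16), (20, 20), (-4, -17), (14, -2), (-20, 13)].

Computing all pairwise distances among 5 points:

d((18, -16), (20, 20)) = 36.0555
d((18, -16), (-4, -17)) = 22.0227
d((18, -16), (14, -2)) = 14.5602 <-- minimum
d((18, -16), (-20, 13)) = 47.8017
d((20, 20), (-4, -17)) = 44.1022
d((20, 20), (14, -2)) = 22.8035
d((20, 20), (-20, 13)) = 40.6079
d((-4, -17), (14, -2)) = 23.4307
d((-4, -17), (-20, 13)) = 34.0
d((14, -2), (-20, 13)) = 37.1618

Closest pair: (18, -16) and (14, -2) with distance 14.5602

The closest pair is (18, -16) and (14, -2) with Euclidean distance 14.5602. For 5 points, brute-force pairwise comparison is shown above. For large n, the divide-and-conquer algorithm (sort by x, recurse on halves, check the dividing strip) achieves O(n log n).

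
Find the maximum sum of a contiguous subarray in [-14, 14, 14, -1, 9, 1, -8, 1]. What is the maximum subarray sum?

Using Kadane's algorithm on [-14, 14, 14, -1, 9, 1, -8, 1]:

Scanning through the array:
Position 1 (value 14): max_ending_here = 14, max_so_far = 14
Position 2 (value 14): max_ending_here = 28, max_so_far = 28
Position 3 (value -1): max_ending_here = 27, max_so_far = 28
Position 4 (value 9): max_ending_here = 36, max_so_far = 36
Position 5 (value 1): max_ending_here = 37, max_so_far = 37
Position 6 (value -8): max_ending_here = 29, max_so_far = 37
Position 7 (value 1): max_ending_here = 30, max_so_far = 37

Maximum subarray: [14, 14, -1, 9, 1]
Maximum sum: 37

The maximum subarray is [14, 14, -1, 9, 1] with sum 37. This subarray runs from index 1 to index 5.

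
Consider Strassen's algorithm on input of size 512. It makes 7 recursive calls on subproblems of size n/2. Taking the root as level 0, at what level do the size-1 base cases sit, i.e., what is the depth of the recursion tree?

For divide and conquer with division factor 2:

Problem sizes at each level:
Level 0: 512
Level 1: 256
Level 2: 128
Level 3: 64
Level 4: 32
Level 5: 16
Level 6: 8
Level 7: 4
Level 8: 2
Level 9: 1

The root is level 0 and the size-1 base case is level 9 (the tree spans levels 0 through 9, i.e. 10 levels counting the root), so the depth is the number of divisions: log_2(512) = 9

The recursion tree depth is log_2(512) = 9. At each level, the problem size is divided by 2, so it takes 9 divisions to reduce to a base case of size 1. The algorithm makes 7 recursive calls at each level.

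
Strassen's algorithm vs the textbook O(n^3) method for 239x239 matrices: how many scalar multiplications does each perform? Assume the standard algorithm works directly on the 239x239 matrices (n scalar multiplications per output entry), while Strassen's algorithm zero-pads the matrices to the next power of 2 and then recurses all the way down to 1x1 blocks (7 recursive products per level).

Matrix multiplication for 239x239 matrices:

Strassen's algorithm requires power-of-2 dimensions. Pad 239x239 to 256x256 (next power of 2).

Standard algorithm: 239^3 = 13651919 multiplications
Strassen's algorithm: 7^(log2(256)) = 7^8 = 5764801 multiplications
Savings: 13651919 - 5764801 = 7887118 multiplications

Standard: 13651919 multiplications (239^3). Strassen: 5764801 multiplications (7^8, after padding to 256x256). Strassen reduces 8 recursive multiplications to 7 at each level.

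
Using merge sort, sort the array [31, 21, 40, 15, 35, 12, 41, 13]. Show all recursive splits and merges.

Merge sort trace:

Split: [31, 21, 40, 15, 35, 12, 41, 13] -> [31, 21, 40, 15] and [35, 12, 41, 13]
  Split: [31, 21, 40, 15] -> [31, 21] and [40, 15]
    Split: [31, 21] -> [31] and [21]
    Merge: [31] + [21] -> [21, 31]
    Split: [40, 15] -> [40] and [15]
    Merge: [40] + [15] -> [15, 40]
  Merge: [21, 31] + [15, 40] -> [15, 21, 31, 40]
  Split: [35, 12, 41, 13] -> [35, 12] and [41, 13]
    Split: [35, 12] -> [35] and [12]
    Merge: [35] + [12] -> [12, 35]
    Split: [41, 13] -> [41] and [13]
    Merge: [41] + [13] -> [13, 41]
  Merge: [12, 35] + [13, 41] -> [12, 13, 35, 41]
Merge: [15, 21, 31, 40] + [12, 13, 35, 41] -> [12, 13, 15, 21, 31, 35, 40, 41]

Final sorted array: [12, 13, 15, 21, 31, 35, 40, 41]

The merge sort proceeds by recursively splitting the array and merging sorted halves.
After all merges, the sorted array is [12, 13, 15, 21, 31, 35, 40, 41].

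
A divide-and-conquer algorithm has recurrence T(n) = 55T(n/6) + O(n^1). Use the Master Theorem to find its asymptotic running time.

Master Theorem for T(n) = 55T(n/6) + O(n^1):

a = 55, b = 6, c = 1
log_b(a) = log_6(55) = 2.2365

Case 1: c = 1 < log_6(55) = 2.2365
T(n) = O(n^(log_6 55))

For T(n) = 55T(n/6) + O(n^1): log_6(55) = 2.2365. This is Case 1 of the Master Theorem (c < log_b(a), work dominated by leaves), giving O(n^(log_6 55)).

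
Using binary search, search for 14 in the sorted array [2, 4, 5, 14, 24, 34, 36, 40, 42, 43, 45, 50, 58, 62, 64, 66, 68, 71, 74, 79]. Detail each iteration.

Binary search for 14 in [2, 4, 5, 14, 24, 34, 36, 40, 42, 43, 45, 50, 58, 62, 64, 66, 68, 71, 74, 79]:

lo=0, hi=19, mid=9, arr[mid]=43 -> 43 > 14, search left half
lo=0, hi=8, mid=4, arr[mid]=24 -> 24 > 14, search left half
lo=0, hi=3, mid=1, arr[mid]=4 -> 4 < 14, search right half
lo=2, hi=3, mid=2, arr[mid]=5 -> 5 < 14, search right half
lo=3, hi=3, mid=3, arr[mid]=14 -> Found target at index 3!

Binary search finds 14 at index 3 after 5 comparisons. The search repeatedly halves the search space by comparing with the middle element.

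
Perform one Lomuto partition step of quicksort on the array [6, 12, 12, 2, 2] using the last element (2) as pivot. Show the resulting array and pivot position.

Lomuto partition with pivot = 2:

Initial array: [6, 12, 12, 2, 2]

arr[0]=6 > 2: no swap
arr[1]=12 > 2: no swap
arr[2]=12 > 2: no swap
arr[3]=2 <= 2: swap with position 0, array becomes [2, 12, 12, 6, 2]

Place pivot at position 1: [2, 2, 12, 6, 12]
Pivot position: 1

After partitioning with pivot 2, the array becomes [2, 2, 12, 6, 12]. The pivot is placed at index 1. All elements to the left of the pivot are <= 2, and all elements to the right are > 2.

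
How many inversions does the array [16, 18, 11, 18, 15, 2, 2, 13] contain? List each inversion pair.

Finding inversions in [16, 18, 11, 18, 15, 2, 2, 13]:

(0, 2): arr[0]=16 > arr[2]=11
(0, 4): arr[0]=16 > arr[4]=15
(0, 5): arr[0]=16 > arr[5]=2
(0, 6): arr[0]=16 > arr[6]=2
(0, 7): arr[0]=16 > arr[7]=13
(1, 2): arr[1]=18 > arr[2]=11
(1, 4): arr[1]=18 > arr[4]=15
(1, 5): arr[1]=18 > arr[5]=2
(1, 6): arr[1]=18 > arr[6]=2
(1, 7): arr[1]=18 > arr[7]=13
(2, 5): arr[2]=11 > arr[5]=2
(2, 6): arr[2]=11 > arr[6]=2
(3, 4): arr[3]=18 > arr[4]=15
(3, 5): arr[3]=18 > arr[5]=2
(3, 6): arr[3]=18 > arr[6]=2
(3, 7): arr[3]=18 > arr[7]=13
(4, 5): arr[4]=15 > arr[5]=2
(4, 6): arr[4]=15 > arr[6]=2
(4, 7): arr[4]=15 > arr[7]=13

Total inversions: 19

The array has 19 inversion(s): (0,2), (0,4), (0,5), (0,6), (0,7), (1,2), (1,4), (1,5), (1,6), (1,7), (2,5), (2,6), (3,4), (3,5), (3,6), (3,7), (4,5), (4,6), (4,7). Each pair (i,j) satisfies i < j and arr[i] > arr[j].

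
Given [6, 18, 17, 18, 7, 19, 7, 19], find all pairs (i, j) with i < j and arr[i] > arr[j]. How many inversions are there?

Finding inversions in [6, 18, 17, 18, 7, 19, 7, 19]:

(1, 2): arr[1]=18 > arr[2]=17
(1, 4): arr[1]=18 > arr[4]=7
(1, 6): arr[1]=18 > arr[6]=7
(2, 4): arr[2]=17 > arr[4]=7
(2, 6): arr[2]=17 > arr[6]=7
(3, 4): arr[3]=18 > arr[4]=7
(3, 6): arr[3]=18 > arr[6]=7
(5, 6): arr[5]=19 > arr[6]=7

Total inversions: 8

The array has 8 inversion(s): (1,2), (1,4), (1,6), (2,4), (2,6), (3,4), (3,6), (5,6). Each pair (i,j) satisfies i < j and arr[i] > arr[j].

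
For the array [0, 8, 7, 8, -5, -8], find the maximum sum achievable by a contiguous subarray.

Using Kadane's algorithm on [0, 8, 7, 8, -5, -8]:

Scanning through the array:
Position 1 (value 8): max_ending_here = 8, max_so_far = 8
Position 2 (value 7): max_ending_here = 15, max_so_far = 15
Position 3 (value 8): max_ending_here = 23, max_so_far = 23
Position 4 (value -5): max_ending_here = 18, max_so_far = 23
Position 5 (value -8): max_ending_here = 10, max_so_far = 23

Maximum subarray: [0, 8, 7, 8]
Maximum sum: 23

The maximum subarray is [0, 8, 7, 8] with sum 23. This subarray runs from index 0 to index 3.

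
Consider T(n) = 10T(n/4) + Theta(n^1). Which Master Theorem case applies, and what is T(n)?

Master Theorem for T(n) = 10T(n/4) + O(n^1):

a = 10, b = 4, c = 1
log_b(a) = log_4(10) = 1.6610

Case 1: c = 1 < log_4(10) = 1.6610
T(n) = O(n^(log_4 10))

For T(n) = 10T(n/4) + O(n^1): log_4(10) = 1.6610. This is Case 1 of the Master Theorem (c < log_b(a), work dominated by leaves), giving O(n^(log_4 10)).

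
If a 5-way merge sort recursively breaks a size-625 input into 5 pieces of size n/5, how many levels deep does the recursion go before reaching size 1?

For divide and conquer with division factor 5:

Problem sizes at each level:
Level 0: 625
Level 1: 125
Level 2: 25
Level 3: 5
Level 4: 1

The root is level 0 and the size-1 base case is level 4 (the tree spans levels 0 through 4, i.e. 5 levels counting the root), so the depth is the number of divisions: log_5(625) = 4

The recursion tree depth is log_5(625) = 4. At each level, the problem size is divided by 5, so it takes 4 divisions to reduce to a base case of size 1. The algorithm makes 5 recursive calls at each level.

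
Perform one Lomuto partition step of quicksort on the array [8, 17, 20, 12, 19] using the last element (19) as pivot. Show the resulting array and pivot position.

Lomuto partition with pivot = 19:

Initial array: [8, 17, 20, 12, 19]

arr[0]=8 <= 19: swap with position 0, array becomes [8, 17, 20, 12, 19]
arr[1]=17 <= 19: swap with position 1, array becomes [8, 17, 20, 12, 19]
arr[2]=20 > 19: no swap
arr[3]=12 <= 19: swap with position 2, array becomes [8, 17, 12, 20, 19]

Place pivot at position 3: [8, 17, 12, 19, 20]
Pivot position: 3

After partitioning with pivot 19, the array becomes [8, 17, 12, 19, 20]. The pivot is placed at index 3. All elements to the left of the pivot are <= 19, and all elements to the right are > 19.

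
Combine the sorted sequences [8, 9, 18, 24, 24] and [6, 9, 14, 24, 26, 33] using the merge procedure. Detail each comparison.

Merging process:

Compare 8 vs 6: take 6 from right. Merged: [6]
Compare 8 vs 9: take 8 from left. Merged: [6, 8]
Compare 9 vs 9: take 9 from left. Merged: [6, 8, 9]
Compare 18 vs 9: take 9 from right. Merged: [6, 8, 9, 9]
Compare 18 vs 14: take 14 from right. Merged: [6, 8, 9, 9, 14]
Compare 18 vs 24: take 18 from left. Merged: [6, 8, 9, 9, 14, 18]
Compare 24 vs 24: take 24 from left. Merged: [6, 8, 9, 9, 14, 18, 24]
Compare 24 vs 24: take 24 from left. Merged: [6, 8, 9, 9, 14, 18, 24, 24]
Append remaining from right: [24, 26, 33]. Merged: [6, 8, 9, 9, 14, 18, 24, 24, 24, 26, 33]

Final merged array: [6, 8, 9, 9, 14, 18, 24, 24, 24, 26, 33]
Total comparisons: 8

The merged array is [6, 8, 9, 9, 14, 18, 24, 24, 24, 26, 33], requiring 8 comparisons. The merge step runs in O(n) time where n is the total number of elements.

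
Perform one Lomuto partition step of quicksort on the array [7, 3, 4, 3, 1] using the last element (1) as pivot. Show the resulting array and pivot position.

Lomuto partition with pivot = 1:

Initial array: [7, 3, 4, 3, 1]

arr[0]=7 > 1: no swap
arr[1]=3 > 1: no swap
arr[2]=4 > 1: no swap
arr[3]=3 > 1: no swap

Place pivot at position 0: [1, 3, 4, 3, 7]
Pivot position: 0

After partitioning with pivot 1, the array becomes [1, 3, 4, 3, 7]. The pivot is placed at index 0. All elements to the left of the pivot are <= 1, and all elements to the right are > 1.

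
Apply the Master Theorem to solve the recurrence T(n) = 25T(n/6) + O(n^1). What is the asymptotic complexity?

Master Theorem for T(n) = 25T(n/6) + O(n^1):

a = 25, b = 6, c = 1
log_b(a) = log_6(25) = 1.7965

Case 1: c = 1 < log_6(25) = 1.7965
T(n) = O(n^(log_6 25))

For T(n) = 25T(n/6) + O(n^1): log_6(25) = 1.7965. This is Case 1 of the Master Theorem (c < log_b(a), work dominated by leaves), giving O(n^(log_6 25)).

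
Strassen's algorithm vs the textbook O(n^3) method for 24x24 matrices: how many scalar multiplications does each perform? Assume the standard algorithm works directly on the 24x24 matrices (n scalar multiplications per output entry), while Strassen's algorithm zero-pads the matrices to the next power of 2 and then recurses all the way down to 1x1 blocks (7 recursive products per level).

Matrix multiplication for 24x24 matrices:

Strassen's algorithm requires power-of-2 dimensions. Pad 24x24 to 32x32 (next power of 2).

Standard algorithm: 24^3 = 13824 multiplications
Strassen's algorithm: 7^(log2(32)) = 7^5 = 16807 multiplications
Difference: 13824 - 16807 = -2983 (Strassen uses MORE here due to padding overhead — for small or just-over-power-of-2 n, padding can outweigh the per-level savings)

Standard: 13824 multiplications (24^3). Strassen: 16807 multiplications (7^5, after padding to 32x32). Strassen reduces 8 recursive multiplications to 7 at each level.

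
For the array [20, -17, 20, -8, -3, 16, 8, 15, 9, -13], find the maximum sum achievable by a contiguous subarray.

Using Kadane's algorithm on [20, -17, 20, -8, -3, 16, 8, 15, 9, -13]:

Scanning through the array:
Position 1 (value -17): max_ending_here = 3, max_so_far = 20
Position 2 (value 20): max_ending_here = 23, max_so_far = 23
Position 3 (value -8): max_ending_here = 15, max_so_far = 23
Position 4 (value -3): max_ending_here = 12, max_so_far = 23
Position 5 (value 16): max_ending_here = 28, max_so_far = 28
Position 6 (value 8): max_ending_here = 36, max_so_far = 36
Position 7 (value 15): max_ending_here = 51, max_so_far = 51
Position 8 (value 9): max_ending_here = 60, max_so_far = 60
Position 9 (value -13): max_ending_here = 47, max_so_far = 60

Maximum subarray: [20, -17, 20, -8, -3, 16, 8, 15, 9]
Maximum sum: 60

The maximum subarray is [20, -17, 20, -8, -3, 16, 8, 15, 9] with sum 60. This subarray runs from index 0 to index 8.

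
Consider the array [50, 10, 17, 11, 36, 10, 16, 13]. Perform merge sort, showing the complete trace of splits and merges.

Merge sort trace:

Split: [50, 10, 17, 11, 36, 10, 16, 13] -> [50, 10, 17, 11] and [36, 10, 16, 13]
  Split: [50, 10, 17, 11] -> [50, 10] and [17, 11]
    Split: [50, 10] -> [50] and [10]
    Merge: [50] + [10] -> [10, 50]
    Split: [17, 11] -> [17] and [11]
    Merge: [17] + [11] -> [11, 17]
  Merge: [10, 50] + [11, 17] -> [10, 11, 17, 50]
  Split: [36, 10, 16, 13] -> [36, 10] and [16, 13]
    Split: [36, 10] -> [36] and [10]
    Merge: [36] + [10] -> [10, 36]
    Split: [16, 13] -> [16] and [13]
    Merge: [16] + [13] -> [13, 16]
  Merge: [10, 36] + [13, 16] -> [10, 13, 16, 36]
Merge: [10, 11, 17, 50] + [10, 13, 16, 36] -> [10, 10, 11, 13, 16, 17, 36, 50]

Final sorted array: [10, 10, 11, 13, 16, 17, 36, 50]

The merge sort proceeds by recursively splitting the array and merging sorted halves.
After all merges, the sorted array is [10, 10, 11, 13, 16, 17, 36, 50].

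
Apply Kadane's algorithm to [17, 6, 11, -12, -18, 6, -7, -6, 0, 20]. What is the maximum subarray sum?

Using Kadane's algorithm on [17, 6, 11, -12, -18, 6, -7, -6, 0, 20]:

Scanning through the array:
Position 1 (value 6): max_ending_here = 23, max_so_far = 23
Position 2 (value 11): max_ending_here = 34, max_so_far = 34
Position 3 (value -12): max_ending_here = 22, max_so_far = 34
Position 4 (value -18): max_ending_here = 4, max_so_far = 34
Position 5 (value 6): max_ending_here = 10, max_so_far = 34
Position 6 (value -7): max_ending_here = 3, max_so_far = 34
Position 7 (value -6): max_ending_here = -3, max_so_far = 34
Position 8 (value 0): max_ending_here = 0, max_so_far = 34
Position 9 (value 20): max_ending_here = 20, max_so_far = 34

Maximum subarray: [17, 6, 11]
Maximum sum: 34

The maximum subarray is [17, 6, 11] with sum 34. This subarray runs from index 0 to index 2.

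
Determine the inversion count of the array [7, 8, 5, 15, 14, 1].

Finding inversions in [7, 8, 5, 15, 14, 1]:

(0, 2): arr[0]=7 > arr[2]=5
(0, 5): arr[0]=7 > arr[5]=1
(1, 2): arr[1]=8 > arr[2]=5
(1, 5): arr[1]=8 > arr[5]=1
(2, 5): arr[2]=5 > arr[5]=1
(3, 4): arr[3]=15 > arr[4]=14
(3, 5): arr[3]=15 > arr[5]=1
(4, 5): arr[4]=14 > arr[5]=1

Total inversions: 8

The array has 8 inversion(s): (0,2), (0,5), (1,2), (1,5), (2,5), (3,4), (3,5), (4,5). Each pair (i,j) satisfies i < j and arr[i] > arr[j].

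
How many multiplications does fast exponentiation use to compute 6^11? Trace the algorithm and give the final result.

Computing 6^11 by squaring (build up from 6^1; each line after the first costs one multiplication):

6^1 = 6
6^2 = (6^1)^2 = 6^2 = 36
6^4 = (6^2)^2 = 36^2 = 1296
6^5 = 6 * 6^4 = 6 * 1296 = 7776
6^10 = (6^5)^2 = 7776^2 = 60466176
6^11 = 6 * 6^10 = 6 * 60466176 = 362797056

Result: 362797056
Multiplications needed: 5 (5 lines after 6^1)

6^11 = 362797056. Using exponentiation by squaring, this requires 5 multiplications. The key idea: if the exponent is even, square the half-power; if odd, multiply by the base once.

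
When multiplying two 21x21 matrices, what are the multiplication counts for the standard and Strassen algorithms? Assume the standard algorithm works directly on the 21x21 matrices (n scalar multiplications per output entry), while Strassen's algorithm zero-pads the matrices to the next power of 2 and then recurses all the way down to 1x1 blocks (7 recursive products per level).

Matrix multiplication for 21x21 matrices:

Strassen's algorithm requires power-of-2 dimensions. Pad 21x21 to 32x32 (next power of 2).

Standard algorithm: 21^3 = 9261 multiplications
Strassen's algorithm: 7^(log2(32)) = 7^5 = 16807 multiplications
Difference: 9261 - 16807 = -7546 (Strassen uses MORE here due to padding overhead — for small or just-over-power-of-2 n, padding can outweigh the per-level savings)

Standard: 9261 multiplications (21^3). Strassen: 16807 multiplications (7^5, after padding to 32x32). Strassen reduces 8 recursive multiplications to 7 at each level.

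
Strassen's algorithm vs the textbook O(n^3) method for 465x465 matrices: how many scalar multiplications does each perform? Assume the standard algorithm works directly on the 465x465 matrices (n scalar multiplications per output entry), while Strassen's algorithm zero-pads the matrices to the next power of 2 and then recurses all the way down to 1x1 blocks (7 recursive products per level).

Matrix multiplication for 465x465 matrices:

Strassen's algorithm requires power-of-2 dimensions. Pad 465x465 to 512x512 (next power of 2).

Standard algorithm: 465^3 = 100544625 multiplications
Strassen's algorithm: 7^(log2(512)) = 7^9 = 40353607 multiplications
Savings: 100544625 - 40353607 = 60191018 multiplications

Standard: 100544625 multiplications (465^3). Strassen: 40353607 multiplications (7^9, after padding to 512x512). Strassen reduces 8 recursive multiplications to 7 at each level.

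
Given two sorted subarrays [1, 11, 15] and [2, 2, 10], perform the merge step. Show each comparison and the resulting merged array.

Merging process:

Compare 1 vs 2: take 1 from left. Merged: [1]
Compare 11 vs 2: take 2 from right. Merged: [1, 2]
Compare 11 vs 2: take 2 from right. Merged: [1, 2, 2]
Compare 11 vs 10: take 10 from right. Merged: [1, 2, 2, 10]
Append remaining from left: [11, 15]. Merged: [1, 2, 2, 10, 11, 15]

Final merged array: [1, 2, 2, 10, 11, 15]
Total comparisons: 4

The merged array is [1, 2, 2, 10, 11, 15], requiring 4 comparisons. The merge step runs in O(n) time where n is the total number of elements.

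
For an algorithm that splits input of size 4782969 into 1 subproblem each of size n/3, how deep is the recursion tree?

For divide and conquer with division factor 3:

Problem sizes at each level:
Level 0: 4782969
Level 1: 1594323
Level 2: 531441
Level 3: 177147
Level 4: 59049
Level 5: 19683
Level 6: 6561
Level 7: 2187
Level 8: 729
Level 9: 243
Level 10: 81
Level 11: 27
Level 12: 9
Level 13: 3
Level 14: 1

The root is level 0 and the size-1 base case is level 14 (the tree spans levels 0 through 14, i.e. 15 levels counting the root), so the depth is the number of divisions: log_3(4782969) = 14

The recursion tree depth is log_3(4782969) = 14. At each level, the problem size is divided by 3, so it takes 14 divisions to reduce to a base case of size 1. The algorithm makes 1 recursive call at each level.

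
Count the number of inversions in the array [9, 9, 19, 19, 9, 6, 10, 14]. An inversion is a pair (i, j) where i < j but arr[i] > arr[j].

Finding inversions in [9, 9, 19, 19, 9, 6, 10, 14]:

(0, 5): arr[0]=9 > arr[5]=6
(1, 5): arr[1]=9 > arr[5]=6
(2, 4): arr[2]=19 > arr[4]=9
(2, 5): arr[2]=19 > arr[5]=6
(2, 6): arr[2]=19 > arr[6]=10
(2, 7): arr[2]=19 > arr[7]=14
(3, 4): arr[3]=19 > arr[4]=9
(3, 5): arr[3]=19 > arr[5]=6
(3, 6): arr[3]=19 > arr[6]=10
(3, 7): arr[3]=19 > arr[7]=14
(4, 5): arr[4]=9 > arr[5]=6

Total inversions: 11

The array has 11 inversion(s): (0,5), (1,5), (2,4), (2,5), (2,6), (2,7), (3,4), (3,5), (3,6), (3,7), (4,5). Each pair (i,j) satisfies i < j and arr[i] > arr[j].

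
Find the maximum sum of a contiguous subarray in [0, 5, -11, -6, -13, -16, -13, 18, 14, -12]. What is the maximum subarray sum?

Using Kadane's algorithm on [0, 5, -11, -6, -13, -16, -13, 18, 14, -12]:

Scanning through the array:
Position 1 (value 5): max_ending_here = 5, max_so_far = 5
Position 2 (value -11): max_ending_here = -6, max_so_far = 5
Position 3 (value -6): max_ending_here = -6, max_so_far = 5
Position 4 (value -13): max_ending_here = -13, max_so_far = 5
Position 5 (value -16): max_ending_here = -16, max_so_far = 5
Position 6 (value -13): max_ending_here = -13, max_so_far = 5
Position 7 (value 18): max_ending_here = 18, max_so_far = 18
Position 8 (value 14): max_ending_here = 32, max_so_far = 32
Position 9 (value -12): max_ending_here = 20, max_so_far = 32

Maximum subarray: [18, 14]
Maximum sum: 32

The maximum subarray is [18, 14] with sum 32. This subarray runs from index 7 to index 8.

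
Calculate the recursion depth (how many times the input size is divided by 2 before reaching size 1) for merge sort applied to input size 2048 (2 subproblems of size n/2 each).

For divide and conquer with division factor 2:

Problem sizes at each level:
Level 0: 2048
Level 1: 1024
Level 2: 512
Level 3: 256
Level 4: 128
Level 5: 64
Level 6: 32
Level 7: 16
Level 8: 8
Level 9: 4
Level 10: 2
Level 11: 1

The root is level 0 and the size-1 base case is level 11 (the tree spans levels 0 through 11, i.e. 12 levels counting the root), so the depth is the number of divisions: log_2(2048) = 11

The recursion tree depth is log_2(2048) = 11. At each level, the problem size is divided by 2, so it takes 11 divisions to reduce to a base case of size 1. The algorithm makes 2 recursive calls at each level.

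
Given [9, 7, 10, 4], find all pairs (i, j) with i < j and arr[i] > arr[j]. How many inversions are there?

Finding inversions in [9, 7, 10, 4]:

(0, 1): arr[0]=9 > arr[1]=7
(0, 3): arr[0]=9 > arr[3]=4
(1, 3): arr[1]=7 > arr[3]=4
(2, 3): arr[2]=10 > arr[3]=4

Total inversions: 4

The array has 4 inversion(s): (0,1), (0,3), (1,3), (2,3). Each pair (i,j) satisfies i < j and arr[i] > arr[j].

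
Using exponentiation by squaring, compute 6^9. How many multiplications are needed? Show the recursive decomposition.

Computing 6^9 by squaring (build up from 6^1; each line after the first costs one multiplication):

6^1 = 6
6^2 = (6^1)^2 = 6^2 = 36
6^4 = (6^2)^2 = 36^2 = 1296
6^8 = (6^4)^2 = 1296^2 = 1679616
6^9 = 6 * 6^8 = 6 * 1679616 = 10077696

Result: 10077696
Multiplications needed: 4 (4 lines after 6^1)

6^9 = 10077696. Using exponentiation by squaring, this requires 4 multiplications. The key idea: if the exponent is even, square the half-power; if odd, multiply by the base once.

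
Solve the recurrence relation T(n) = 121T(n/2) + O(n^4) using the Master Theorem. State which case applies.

Master Theorem for T(n) = 121T(n/2) + O(n^4):

a = 121, b = 2, c = 4
log_b(a) = log_2(121) = 6.9189

Case 1: c = 4 < log_2(121) = 6.9189
T(n) = O(n^(log_2 121))

For T(n) = 121T(n/2) + O(n^4): log_2(121) = 6.9189. This is Case 1 of the Master Theorem (c < log_b(a), work dominated by leaves), giving O(n^(log_2 121)).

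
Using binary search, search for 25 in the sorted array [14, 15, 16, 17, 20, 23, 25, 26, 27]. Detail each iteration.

Binary search for 25 in [14, 15, 16, 17, 20, 23, 25, 26, 27]:

lo=0, hi=8, mid=4, arr[mid]=20 -> 20 < 25, search right half
lo=5, hi=8, mid=6, arr[mid]=25 -> Found target at index 6!

Binary search finds 25 at index 6 after 2 comparisons. The search repeatedly halves the search space by comparing with the middle element.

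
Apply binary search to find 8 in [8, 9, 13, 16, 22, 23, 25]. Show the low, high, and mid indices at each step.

Binary search for 8 in [8, 9, 13, 16, 22, 23, 25]:

lo=0, hi=6, mid=3, arr[mid]=16 -> 16 > 8, search left half
lo=0, hi=2, mid=1, arr[mid]=9 -> 9 > 8, search left half
lo=0, hi=0, mid=0, arr[mid]=8 -> Found target at index 0!

Binary search finds 8 at index 0 after 3 comparisons. The search repeatedly halves the search space by comparing with the middle element.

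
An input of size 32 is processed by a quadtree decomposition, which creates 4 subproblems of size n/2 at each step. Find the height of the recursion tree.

For divide and conquer with division factor 2:

Problem sizes at each level:
Level 0: 32
Level 1: 16
Level 2: 8
Level 3: 4
Level 4: 2
Level 5: 1

The root is level 0 and the size-1 base case is level 5 (the tree spans levels 0 through 5, i.e. 6 levels counting the root), so the depth is the number of divisions: log_2(32) = 5

The recursion tree depth is log_2(32) = 5. At each level, the problem size is divided by 2, so it takes 5 divisions to reduce to a base case of size 1. The algorithm makes 4 recursive calls at each level.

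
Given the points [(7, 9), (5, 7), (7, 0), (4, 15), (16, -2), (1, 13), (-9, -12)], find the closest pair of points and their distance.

Computing all pairwise distances among 7 points:

d((7, 9), (5, 7)) = 2.8284 <-- minimum
d((7, 9), (7, 0)) = 9.0
d((7, 9), (4, 15)) = 6.7082
d((7, 9), (16, -2)) = 14.2127
d((7, 9), (1, 13)) = 7.2111
d((7, 9), (-9, -12)) = 26.4008
d((5, 7), (7, 0)) = 7.2801
d((5, 7), (4, 15)) = 8.0623
d((5, 7), (16, -2)) = 14.2127
d((5, 7), (1, 13)) = 7.2111
d((5, 7), (-9, -12)) = 23.6008
d((7, 0), (4, 15)) = 15.2971
d((7, 0), (16, -2)) = 9.2195
d((7, 0), (1, 13)) = 14.3178
d((7, 0), (-9, -12)) = 20.0
d((4, 15), (16, -2)) = 20.8087
d((4, 15), (1, 13)) = 3.6056
d((4, 15), (-9, -12)) = 29.9666
d((16, -2), (1, 13)) = 21.2132
d((16, -2), (-9, -12)) = 26.9258
d((1, 13), (-9, -12)) = 26.9258

Closest pair: (7, 9) and (5, 7) with distance 2.8284

The closest pair is (7, 9) and (5, 7) with Euclidean distance 2.8284. For 7 points, brute-force pairwise comparison is shown above. For large n, the divide-and-conquer algorithm (sort by x, recurse on halves, check the dividing strip) achieves O(n log n).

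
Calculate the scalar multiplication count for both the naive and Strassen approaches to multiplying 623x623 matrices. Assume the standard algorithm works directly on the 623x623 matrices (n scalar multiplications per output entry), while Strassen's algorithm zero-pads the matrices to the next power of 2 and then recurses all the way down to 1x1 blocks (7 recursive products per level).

Matrix multiplication for 623x623 matrices:

Strassen's algorithm requires power-of-2 dimensions. Pad 623x623 to 1024x1024 (next power of 2).

Standard algorithm: 623^3 = 241804367 multiplications
Strassen's algorithm: 7^(log2(1024)) = 7^10 = 282475249 multiplications
Difference: 241804367 - 282475249 = -40670882 (Strassen uses MORE here due to padding overhead — for small or just-over-power-of-2 n, padding can outweigh the per-level savings)

Standard: 241804367 multiplications (623^3). Strassen: 282475249 multiplications (7^10, after padding to 1024x1024). Strassen reduces 8 recursive multiplications to 7 at each level.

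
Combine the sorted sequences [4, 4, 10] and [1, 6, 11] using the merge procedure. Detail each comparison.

Merging process:

Compare 4 vs 1: take 1 from right. Merged: [1]
Compare 4 vs 6: take 4 from left. Merged: [1, 4]
Compare 4 vs 6: take 4 from left. Merged: [1, 4, 4]
Compare 10 vs 6: take 6 from right. Merged: [1, 4, 4, 6]
Compare 10 vs 11: take 10 from left. Merged: [1, 4, 4, 6, 10]
Append remaining from right: [11]. Merged: [1, 4, 4, 6, 10, 11]

Final merged array: [1, 4, 4, 6, 10, 11]
Total comparisons: 5

The merged array is [1, 4, 4, 6, 10, 11], requiring 5 comparisons. The merge step runs in O(n) time where n is the total number of elements.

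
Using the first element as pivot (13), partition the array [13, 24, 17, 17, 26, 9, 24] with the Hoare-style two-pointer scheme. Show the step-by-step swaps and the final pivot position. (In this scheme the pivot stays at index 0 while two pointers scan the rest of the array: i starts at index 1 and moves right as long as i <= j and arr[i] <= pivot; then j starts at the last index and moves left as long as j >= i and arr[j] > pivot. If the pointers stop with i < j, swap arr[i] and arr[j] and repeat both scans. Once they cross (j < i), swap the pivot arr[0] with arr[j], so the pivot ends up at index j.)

Hoare-style two-pointer partition with pivot = 13:

Initial array: [13, 24, 17, 17, 26, 9, 24]

Pointers start at i = 1, j = 6.
i stops at index 1 (arr[1]=24 > 13), j stops at index 5 (arr[5]=9 <= 13): swap arr[1] and arr[5], array becomes [13, 9, 17, 17, 26, 24, 24]
i ends at 2, j ends at 1: the pointers have crossed (j < i), so scanning stops.

Swap pivot arr[0] with arr[1] to place pivot at position 1: [9, 13, 17, 17, 26, 24, 24]
Pivot position: 1

After partitioning with pivot 13, the array becomes [9, 13, 17, 17, 26, 24, 24]. The pivot is placed at index 1. All elements to the left of the pivot are <= 13, and all elements to the right are > 13.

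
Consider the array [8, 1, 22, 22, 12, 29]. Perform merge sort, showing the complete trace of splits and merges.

Merge sort trace:

Split: [8, 1, 22, 22, 12, 29] -> [8, 1, 22] and [22, 12, 29]
  Split: [8, 1, 22] -> [8] and [1, 22]
    Split: [1, 22] -> [1] and [22]
    Merge: [1] + [22] -> [1, 22]
  Merge: [8] + [1, 22] -> [1, 8, 22]
  Split: [22, 12, 29] -> [22] and [12, 29]
    Split: [12, 29] -> [12] and [29]
    Merge: [12] + [29] -> [12, 29]
  Merge: [22] + [12, 29] -> [12, 22, 29]
Merge: [1, 8, 22] + [12, 22, 29] -> [1, 8, 12, 22, 22, 29]

Final sorted array: [1, 8, 12, 22, 22, 29]

The merge sort proceeds by recursively splitting the array and merging sorted halves.
After all merges, the sorted array is [1, 8, 12, 22, 22, 29].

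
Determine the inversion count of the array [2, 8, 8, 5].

Finding inversions in [2, 8, 8, 5]:

(1, 3): arr[1]=8 > arr[3]=5
(2, 3): arr[2]=8 > arr[3]=5

Total inversions: 2

The array has 2 inversion(s): (1,3), (2,3). Each pair (i,j) satisfies i < j and arr[i] > arr[j].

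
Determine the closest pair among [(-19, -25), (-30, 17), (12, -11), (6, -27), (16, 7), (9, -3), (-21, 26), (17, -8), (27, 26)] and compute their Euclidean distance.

Computing all pairwise distances among 9 points:

d((-19, -25), (-30, 17)) = 43.4166
d((-19, -25), (12, -11)) = 34.0147
d((-19, -25), (6, -27)) = 25.0799
d((-19, -25), (16, 7)) = 47.4236
d((-19, -25), (9, -3)) = 35.609
d((-19, -25), (-21, 26)) = 51.0392
d((-19, -25), (17, -8)) = 39.8121
d((-19, -25), (27, 26)) = 68.6804
d((-30, 17), (12, -11)) = 50.4777
d((-30, 17), (6, -27)) = 56.8507
d((-30, 17), (16, 7)) = 47.0744
d((-30, 17), (9, -3)) = 43.8292
d((-30, 17), (-21, 26)) = 12.7279
d((-30, 17), (17, -8)) = 53.2353
d((-30, 17), (27, 26)) = 57.7062
d((12, -11), (6, -27)) = 17.088
d((12, -11), (16, 7)) = 18.4391
d((12, -11), (9, -3)) = 8.544
d((12, -11), (-21, 26)) = 49.5782
d((12, -11), (17, -8)) = 5.831 <-- minimum
d((12, -11), (27, 26)) = 39.9249
d((6, -27), (16, 7)) = 35.4401
d((6, -27), (9, -3)) = 24.1868
d((6, -27), (-21, 26)) = 59.4811
d((6, -27), (17, -8)) = 21.9545
d((6, -27), (27, 26)) = 57.0088
d((16, 7), (9, -3)) = 12.2066
d((16, 7), (-21, 26)) = 41.5933
d((16, 7), (17, -8)) = 15.0333
d((16, 7), (27, 26)) = 21.9545
d((9, -3), (-21, 26)) = 41.7253
d((9, -3), (17, -8)) = 9.434
d((9, -3), (27, 26)) = 34.1321
d((-21, 26), (17, -8)) = 50.9902
d((-21, 26), (27, 26)) = 48.0
d((17, -8), (27, 26)) = 35.4401

Closest pair: (12, -11) and (17, -8) with distance 5.831

The closest pair is (12, -11) and (17, -8) with Euclidean distance 5.831. For 9 points, brute-force pairwise comparison is shown above. For large n, the divide-and-conquer algorithm (sort by x, recurse on halves, check the dividing strip) achieves O(n log n).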